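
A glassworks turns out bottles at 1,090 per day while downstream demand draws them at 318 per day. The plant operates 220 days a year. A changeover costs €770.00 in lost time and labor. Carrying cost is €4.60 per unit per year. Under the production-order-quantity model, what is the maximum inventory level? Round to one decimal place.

Annual demand D = 318 × 220 = 69,960.
Production build-up factor (1 − d/p) = 1 − 318/1,090 = 0.7083.
Q* = √(2DS / (H(1 − d/p))) = √(2 × 69,960 × 770 / (4.6 × 0.7083)).
= √(107,738,400 / 3.258) ≈ 5750.571.
Maximum inventory = Q*(1 − d/p) = 5750.571 × 0.7083 ≈ 4072.881.

I_max ≈ 4,072.9 bottles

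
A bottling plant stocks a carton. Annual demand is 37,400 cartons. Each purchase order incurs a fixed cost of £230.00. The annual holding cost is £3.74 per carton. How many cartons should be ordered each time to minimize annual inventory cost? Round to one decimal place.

EOQ = √(2DS / H) = √(2 × 37,400 × 230 / 3.74).
= √(17,204,000 / 3.74) = √4,600,000 ≈ 2144.761.

Q* ≈ 2,144.8 cartons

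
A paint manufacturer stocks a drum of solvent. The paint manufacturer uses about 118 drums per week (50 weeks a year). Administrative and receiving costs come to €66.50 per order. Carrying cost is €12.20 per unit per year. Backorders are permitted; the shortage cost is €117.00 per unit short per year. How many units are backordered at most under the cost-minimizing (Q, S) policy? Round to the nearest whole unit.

Annual demand D = 118 × 50 = 5,900.
With planned backorders, Q* = √(2DS/H) · √((H+B)/B).
√(2DS/H) = √(2 × 5,900 × 66.5 / 12.2) = 253.613.
√((H+B)/B) = √((12.2+117)/117) = 1.0508.
Q* ≈ 266.508.
S* = Q* · H/(H+B) = 266.508 × 12.2/129.2 ≈ 25.166.

S* ≈ 25 drums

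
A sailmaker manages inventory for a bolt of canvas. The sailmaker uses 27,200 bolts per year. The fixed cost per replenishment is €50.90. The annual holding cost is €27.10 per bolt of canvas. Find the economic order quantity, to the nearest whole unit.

EOQ = √(2DS / H) = √(2 × 27,200 × 50.9 / 27.1).
= √(2,768,960 / 27.1) = √102,175.6458 ≈ 319.649.

Q* ≈ 320 bolts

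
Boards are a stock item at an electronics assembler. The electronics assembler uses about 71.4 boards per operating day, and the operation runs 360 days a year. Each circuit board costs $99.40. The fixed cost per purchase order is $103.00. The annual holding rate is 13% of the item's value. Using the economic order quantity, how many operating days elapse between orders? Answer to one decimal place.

T ≈ 9.0 days

Annual demand D = 71.4 × 360 = 25,704.
Holding cost H = 0.13 × $99.40 = $12.9220 per unit per year.
EOQ = √(2DS/H) = √(2 × 25,704 × 103 / 12.922) ≈ 640.13.
Cycle time = Q*/D × 360 = 640.13 / 25,704 × 360 ≈ 8.965 days.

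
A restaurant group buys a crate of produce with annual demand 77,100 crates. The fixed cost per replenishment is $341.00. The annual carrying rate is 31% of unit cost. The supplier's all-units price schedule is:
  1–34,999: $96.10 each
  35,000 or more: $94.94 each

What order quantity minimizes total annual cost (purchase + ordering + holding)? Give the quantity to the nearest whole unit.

Q* ≈ 1,329 crates

Holding cost per unit per year at price C is H = 0.31·C.
Evaluate total cost at each tier's feasible EOQ or, if the EOQ is below the tier, at the tier's minimum quantity.
EOQ at $96.10 = 1328.5 (feasible in tier 1): TC = 77,100×$96.10 + (77,100/1328.5)×341 + (1328.5/2)×0.31×$96.10 = $7,448,888.74.
EOQ at $94.94 = 1336.6 < 35000, so use break Q=35000: TC = 77,100×$94.94 + (77,100/35000.0)×341 + (35000.0/2)×0.31×$94.94 = $7,835,674.67.
Lowest total cost is $7,448,888.74 at Q = 1328.5.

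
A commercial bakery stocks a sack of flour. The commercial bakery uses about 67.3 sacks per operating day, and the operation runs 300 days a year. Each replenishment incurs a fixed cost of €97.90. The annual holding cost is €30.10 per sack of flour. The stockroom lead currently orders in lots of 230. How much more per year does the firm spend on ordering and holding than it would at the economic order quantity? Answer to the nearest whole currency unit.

Annual demand D = 67.3 × 300 = 20,190.
EOQ = √(2DS/H) = √(2 × 20,190 × 97.9 / 30.1) ≈ 362.40.
Cost at Q* = (D/Q*)S + (Q*/2)H = √(2DSH) ≈ €10,908.32.
Cost at Q = 230: (20,190/230)×97.9 + (230/2)×30.1 = €8,593.92 + €3,461.50 = €12,055.42.
Excess = €12,055.42 − €10,908.32 = €1,147.10.

Extra cost ≈ €1,147 per year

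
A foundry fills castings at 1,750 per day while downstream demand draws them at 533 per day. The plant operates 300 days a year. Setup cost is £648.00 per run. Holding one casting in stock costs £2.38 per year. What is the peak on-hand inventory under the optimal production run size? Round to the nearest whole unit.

Annual demand D = 533 × 300 = 159,900.
Production build-up factor (1 − d/p) = 1 − 533/1,750 = 0.6954.
Q* = √(2DS / (H(1 − d/p))) = √(2 × 159,900 × 648 / (2.38 × 0.6954)).
= √(207,230,400 / 1.6551) ≈ 11189.534.
Maximum inventory = Q*(1 − d/p) = 11189.534 × 0.6954 ≈ 7781.521.

I_max ≈ 7,782 castings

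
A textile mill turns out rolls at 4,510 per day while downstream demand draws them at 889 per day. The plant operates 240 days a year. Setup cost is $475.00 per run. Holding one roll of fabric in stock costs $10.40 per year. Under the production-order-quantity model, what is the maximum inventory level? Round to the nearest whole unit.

Annual demand D = 889 × 240 = 213,360.
Production build-up factor (1 − d/p) = 1 − 889/4,510 = 0.8029.
Q* = √(2DS / (H(1 − d/p))) = √(2 × 213,360 × 475 / (10.4 × 0.8029)).
= √(202,692,000 / 8.35) ≈ 4926.922.
Maximum inventory = Q*(1 − d/p) = 4926.922 × 0.8029 ≈ 3955.739.

I_max ≈ 3,956 rolls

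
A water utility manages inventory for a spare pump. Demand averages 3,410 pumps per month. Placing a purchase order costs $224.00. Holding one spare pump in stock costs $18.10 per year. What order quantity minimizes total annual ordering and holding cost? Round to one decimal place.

Q* ≈ 1,006.4 pumps

Annual demand D = 3,410 × 12 = 40,920.
EOQ = √(2DS / H) = √(2 × 40,920 × 224 / 18.1).
= √(18,332,160 / 18.1) = √1,012,826.5193 ≈ 1006.393.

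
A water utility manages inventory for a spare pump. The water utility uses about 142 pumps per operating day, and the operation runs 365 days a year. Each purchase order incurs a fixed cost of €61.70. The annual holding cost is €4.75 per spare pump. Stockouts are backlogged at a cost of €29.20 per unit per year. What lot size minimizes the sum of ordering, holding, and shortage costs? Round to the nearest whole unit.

Q* ≈ 1,251 pumps

Annual demand D = 142 × 365 = 51,830.
With planned backorders, Q* = √(2DS/H) · √((H+B)/B).
√(2DS/H) = √(2 × 51,830 × 61.7 / 4.75) = 1160.383.
√((H+B)/B) = √((4.75+29.2)/29.2) = 1.0783.
Q* ≈ 1251.209.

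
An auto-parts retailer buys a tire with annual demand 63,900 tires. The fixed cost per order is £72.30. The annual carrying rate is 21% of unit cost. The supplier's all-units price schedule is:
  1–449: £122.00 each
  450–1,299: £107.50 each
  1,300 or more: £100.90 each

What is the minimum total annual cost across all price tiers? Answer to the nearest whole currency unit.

Holding cost per unit per year at price C is H = 0.21·C.
For each price level, check whether its EOQ is feasible; otherwise the best quantity at that price is the breakpoint.
Tier 1 (£122.00): EOQ = 600.5 exceeds tier's upper bound 449, so this tier is dominated.
EOQ at £107.50 = 639.8 (feasible in tier 2): TC = 63,900×£107.50 + (63,900/639.8)×72.3 + (639.8/2)×0.21×£107.50 = £6,883,692.70.
EOQ at £100.90 = 660.4 < 1300, so use break Q=1300: TC = 63,900×£100.90 + (63,900/1300.0)×72.3 + (1300.0/2)×0.21×£100.90 = £6,464,836.67.
Lowest total cost among the candidates is at Q = 1300.0.

TC* ≈ £6,464,837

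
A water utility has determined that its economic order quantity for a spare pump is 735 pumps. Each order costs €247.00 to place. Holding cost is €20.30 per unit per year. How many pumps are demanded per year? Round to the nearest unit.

D ≈ 22,200 pumps per year

Invert the EOQ relation Q*² = 2DS/H.
From Q* = √(2DS/H): D = Q*²H / (2S) = 735² × 20.3 / (2 × 247) = 22199.529.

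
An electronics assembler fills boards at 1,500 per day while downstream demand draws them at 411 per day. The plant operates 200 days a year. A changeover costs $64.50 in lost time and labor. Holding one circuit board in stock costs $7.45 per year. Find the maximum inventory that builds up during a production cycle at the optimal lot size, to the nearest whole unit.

Annual demand D = 411 × 200 = 82,200.
Production build-up factor (1 − d/p) = 1 − 411/1,500 = 0.7260.
Q* = √(2DS / (H(1 − d/p))) = √(2 × 82,200 × 64.5 / (7.45 × 0.7260)).
= √(10,603,800 / 5.4087) ≈ 1400.181.
Maximum inventory = Q*(1 − d/p) = 1400.181 × 0.7260 ≈ 1016.532.

I_max ≈ 1,017 boards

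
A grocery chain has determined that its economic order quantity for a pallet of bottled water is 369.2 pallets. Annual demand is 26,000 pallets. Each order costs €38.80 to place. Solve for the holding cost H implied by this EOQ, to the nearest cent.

Invert the EOQ relation Q*² = 2DS/H.
From Q* = √(2DS/H): H = 2DS / Q*² = 2 × 26,000 × 38.8 / 369.2² = 14.8017.

H ≈ €14.80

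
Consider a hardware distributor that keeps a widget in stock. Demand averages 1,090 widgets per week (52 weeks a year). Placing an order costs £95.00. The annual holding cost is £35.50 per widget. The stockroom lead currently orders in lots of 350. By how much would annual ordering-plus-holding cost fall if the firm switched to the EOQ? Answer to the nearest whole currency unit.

Annual demand D = 1,090 × 52 = 56,680.
EOQ = √(2DS/H) = √(2 × 56,680 × 95 / 35.5) ≈ 550.78.
Cost at Q* = (D/Q*)S + (Q*/2)H = √(2DSH) ≈ £19,552.66.
Cost at Q = 350: (56,680/350)×95 + (350/2)×35.5 = £15,384.57 + £6,212.50 = £21,597.07.
Excess = £21,597.07 − £19,552.66 = £2,044.41.

Extra cost ≈ £2,044 per year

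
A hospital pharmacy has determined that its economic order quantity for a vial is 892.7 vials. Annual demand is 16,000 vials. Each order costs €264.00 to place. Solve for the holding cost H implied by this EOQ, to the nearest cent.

H ≈ €10.60

Squaring Q* = √(2DS/H) gives Q*² = 2DS/H.
From Q* = √(2DS/H): H = 2DS / Q*² = 2 × 16,000 × 264 / 892.7² = 10.6009.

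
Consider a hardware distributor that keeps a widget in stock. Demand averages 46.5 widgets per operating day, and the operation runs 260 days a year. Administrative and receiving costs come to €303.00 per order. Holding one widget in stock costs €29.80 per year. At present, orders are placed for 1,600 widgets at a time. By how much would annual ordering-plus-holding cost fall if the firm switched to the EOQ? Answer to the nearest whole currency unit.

Extra cost ≈ €11,354 per year

Annual demand D = 46.5 × 260 = 12,090.
EOQ = √(2DS/H) = √(2 × 12,090 × 303 / 29.8) ≈ 495.84.
Cost at Q* = (D/Q*)S + (Q*/2)H = √(2DSH) ≈ €14,776.02.
Cost at Q = 1,600: (12,090/1,600)×303 + (1,600/2)×29.8 = €2,289.54 + €23,840.00 = €26,129.54.
Excess = €26,129.54 − €14,776.02 = €11,353.52.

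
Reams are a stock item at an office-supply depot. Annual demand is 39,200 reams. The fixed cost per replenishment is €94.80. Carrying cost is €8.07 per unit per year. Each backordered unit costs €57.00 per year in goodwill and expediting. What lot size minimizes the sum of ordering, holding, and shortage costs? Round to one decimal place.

Q* ≈ 1,025.4 reams

With planned backorders, Q* = √(2DS/H) · √((H+B)/B).
√(2DS/H) = √(2 × 39,200 × 94.8 / 8.07) = 959.678.
√((H+B)/B) = √((8.07+57)/57) = 1.0684.
Q* ≈ 1025.365.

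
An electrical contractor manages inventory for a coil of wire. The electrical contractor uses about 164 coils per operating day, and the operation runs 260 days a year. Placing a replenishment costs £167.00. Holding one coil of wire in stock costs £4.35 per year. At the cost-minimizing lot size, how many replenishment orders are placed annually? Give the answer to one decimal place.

Annual demand D = 164 × 260 = 42,640.
The optimal lot size = √(2DS/H) = √(2 × 42,640 × 167 / 4.35) ≈ 1809.41.
Orders per year = D / Q* = 42,640 / 1809.41 ≈ 23.566.

N ≈ 23.6 orders per year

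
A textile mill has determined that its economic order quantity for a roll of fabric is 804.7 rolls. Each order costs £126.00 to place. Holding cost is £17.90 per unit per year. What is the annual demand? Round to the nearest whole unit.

D ≈ 45,996 rolls per year

Squaring Q* = √(2DS/H) gives Q*² = 2DS/H.
From Q* = √(2DS/H): D = Q*²H / (2S) = 804.7² × 17.9 / (2 × 126) = 45996.045.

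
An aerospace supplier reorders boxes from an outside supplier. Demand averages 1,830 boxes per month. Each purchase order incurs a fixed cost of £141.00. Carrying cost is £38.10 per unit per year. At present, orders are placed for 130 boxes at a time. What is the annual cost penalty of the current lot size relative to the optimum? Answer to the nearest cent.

Annual demand D = 1,830 × 12 = 21,960.
EOQ = √(2DS/H) = √(2 × 21,960 × 141 / 38.1) ≈ 403.16.
Cost at Q* = (D/Q*)S + (Q*/2)H = √(2DSH) ≈ £15,360.42.
Cost at Q = 130: (21,960/130)×141 + (130/2)×38.1 = £23,818.15 + £2,476.50 = £26,294.65.
Excess = £26,294.65 − £15,360.42 = £10,934.23.

Extra cost ≈ £10,934.23 per year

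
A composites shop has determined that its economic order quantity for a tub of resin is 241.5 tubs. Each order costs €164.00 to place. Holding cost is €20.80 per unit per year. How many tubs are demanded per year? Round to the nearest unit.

D ≈ 3,698 tubs per year

The basic EOQ model gives Q* = √(2DS/H); rearrange for the unknown.
From Q* = √(2DS/H): D = Q*²H / (2S) = 241.5² × 20.8 / (2 × 164) = 3698.484.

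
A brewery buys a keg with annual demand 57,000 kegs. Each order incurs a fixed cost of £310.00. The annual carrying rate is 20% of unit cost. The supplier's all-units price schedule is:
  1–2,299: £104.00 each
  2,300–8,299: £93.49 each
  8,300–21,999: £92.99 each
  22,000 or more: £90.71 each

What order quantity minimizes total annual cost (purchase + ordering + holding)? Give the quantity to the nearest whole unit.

Q* ≈ 2,300 kegs

Holding cost per unit per year at price C is H = 0.20·C.
Candidates are each tier's EOQ (if it falls in that tier) and each price-break quantity.
EOQ at £104.00 = 1303.5 (feasible in tier 1): TC = 57,000×£104.00 + (57,000/1303.5)×310 + (1303.5/2)×0.20×£104.00 = £5,955,112.21.
EOQ at £93.49 = 1374.8 < 2300, so use break Q=2300: TC = 57,000×£93.49 + (57,000/2300.0)×310 + (2300.0/2)×0.20×£93.49 = £5,358,115.31.
EOQ at £92.99 = 1378.5 < 8300, so use break Q=8300: TC = 57,000×£92.99 + (57,000/8300.0)×310 + (8300.0/2)×0.20×£92.99 = £5,379,740.62.
EOQ at £90.71 = 1395.7 < 22000, so use break Q=22000: TC = 57,000×£90.71 + (57,000/22000.0)×310 + (22000.0/2)×0.20×£90.71 = £5,370,835.18.
Lowest total cost is £5,358,115.31 at Q = 2300.0.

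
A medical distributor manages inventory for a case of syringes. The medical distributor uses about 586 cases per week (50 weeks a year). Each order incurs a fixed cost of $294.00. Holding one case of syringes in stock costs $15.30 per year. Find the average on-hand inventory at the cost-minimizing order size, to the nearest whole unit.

Annual demand D = 586 × 50 = 29,300.
EOQ = √(2DS/H) = √(2 × 29,300 × 294 / 15.3) ≈ 1061.15.
Average inventory = Q*/2 ≈ 1061.15 / 2 = 530.575.

Average inventory ≈ 531 cases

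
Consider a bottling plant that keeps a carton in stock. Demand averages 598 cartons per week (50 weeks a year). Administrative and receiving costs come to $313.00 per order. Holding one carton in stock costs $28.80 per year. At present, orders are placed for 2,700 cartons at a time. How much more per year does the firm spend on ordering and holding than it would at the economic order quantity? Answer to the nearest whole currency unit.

Extra cost ≈ $19,128 per year

Annual demand D = 598 × 50 = 29,900.
EOQ = √(2DS/H) = √(2 × 29,900 × 313 / 28.8) ≈ 806.17.
Cost at Q* = (D/Q*)S + (Q*/2)H = √(2DSH) ≈ $23,217.69.
Cost at Q = 2,700: (29,900/2,700)×313 + (2,700/2)×28.8 = $3,466.19 + $38,880.00 = $42,346.19.
Excess = $42,346.19 − $23,217.69 = $19,128.50.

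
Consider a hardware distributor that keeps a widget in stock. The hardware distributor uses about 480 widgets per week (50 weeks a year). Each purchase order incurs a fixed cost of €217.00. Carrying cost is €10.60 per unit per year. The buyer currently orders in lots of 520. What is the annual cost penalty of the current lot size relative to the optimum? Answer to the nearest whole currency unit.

Extra cost ≈ €2,264 per year

Annual demand D = 480 × 50 = 24,000.
EOQ = √(2DS/H) = √(2 × 24,000 × 217 / 10.6) ≈ 991.28.
Cost at Q* = (D/Q*)S + (Q*/2)H = √(2DSH) ≈ €10,507.60.
Cost at Q = 520: (24,000/520)×217 + (520/2)×10.6 = €10,015.38 + €2,756.00 = €12,771.38.
Excess = €12,771.38 − €10,507.60 = €2,263.79.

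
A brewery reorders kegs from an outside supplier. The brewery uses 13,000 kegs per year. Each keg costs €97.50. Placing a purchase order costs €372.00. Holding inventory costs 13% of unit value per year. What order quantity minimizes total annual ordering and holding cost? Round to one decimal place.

Q* ≈ 873.5 kegs

Holding cost H = 0.13 × €97.50 = €12.6750 per unit per year.
EOQ = √(2DS / H) = √(2 × 13,000 × 372 / 12.675).
= √(9,672,000 / 12.675) = √763,076.9231 ≈ 873.543.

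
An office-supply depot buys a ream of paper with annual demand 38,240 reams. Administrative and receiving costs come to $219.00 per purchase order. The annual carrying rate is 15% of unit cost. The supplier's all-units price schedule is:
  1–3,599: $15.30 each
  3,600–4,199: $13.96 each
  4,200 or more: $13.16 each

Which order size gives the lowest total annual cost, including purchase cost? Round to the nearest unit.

Q* ≈ 4,200 reams

Holding cost per unit per year at price C is H = 0.15·C.
For each price level, check whether its EOQ is feasible; otherwise the best quantity at that price is the breakpoint.
EOQ at $15.30 = 2701.5 (feasible in tier 1): TC = 38,240×$15.30 + (38,240/2701.5)×219 + (2701.5/2)×0.15×$15.30 = $591,271.94.
EOQ at $13.96 = 2828.2 < 3600, so use break Q=3600: TC = 38,240×$13.96 + (38,240/3600.0)×219 + (3600.0/2)×0.15×$13.96 = $539,925.87.
EOQ at $13.16 = 2912.9 < 4200, so use break Q=4200: TC = 38,240×$13.16 + (38,240/4200.0)×219 + (4200.0/2)×0.15×$13.16 = $509,377.74.
Lowest total cost is $509,377.74 at Q = 4200.0.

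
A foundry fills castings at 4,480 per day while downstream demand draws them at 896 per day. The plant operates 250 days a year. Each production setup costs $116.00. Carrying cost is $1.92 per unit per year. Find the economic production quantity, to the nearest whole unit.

Annual demand D = 896 × 250 = 224,000.
Production build-up factor (1 − d/p) = 1 − 896/4,480 = 0.8000.
Q* = √(2DS / (H(1 − d/p))) = √(2 × 224,000 × 116 / (1.92 × 0.8000)).
= √(51,968,000 / 1.536) ≈ 5816.643.

Q* ≈ 5,817 castings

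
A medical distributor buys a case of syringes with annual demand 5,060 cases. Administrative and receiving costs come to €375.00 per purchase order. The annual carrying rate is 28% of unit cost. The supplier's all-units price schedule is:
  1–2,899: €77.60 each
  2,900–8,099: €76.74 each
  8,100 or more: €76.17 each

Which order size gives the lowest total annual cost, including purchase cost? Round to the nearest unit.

Holding cost per unit per year at price C is H = 0.28·C.
For each price level, check whether its EOQ is feasible; otherwise the best quantity at that price is the breakpoint.
EOQ at €77.60 = 417.9 (feasible in tier 1): TC = 5,060×€77.60 + (5,060/417.9)×375 + (417.9/2)×0.28×€77.60 = €401,736.63.
EOQ at €76.74 = 420.3 < 2900, so use break Q=2900: TC = 5,060×€76.74 + (5,060/2900.0)×375 + (2900.0/2)×0.28×€76.74 = €420,115.15.
EOQ at €76.17 = 421.8 < 8100, so use break Q=8100: TC = 5,060×€76.17 + (5,060/8100.0)×375 + (8100.0/2)×0.28×€76.17 = €472,031.24.
Lowest total cost is €401,736.63 at Q = 417.9.

Q* ≈ 418 cases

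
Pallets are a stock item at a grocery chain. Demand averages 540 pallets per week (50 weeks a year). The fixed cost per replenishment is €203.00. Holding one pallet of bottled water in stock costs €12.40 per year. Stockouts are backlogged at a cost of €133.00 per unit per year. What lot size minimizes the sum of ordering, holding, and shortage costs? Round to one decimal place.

Annual demand D = 540 × 50 = 27,000.
With planned backorders, Q* = √(2DS/H) · √((H+B)/B).
√(2DS/H) = √(2 × 27,000 × 203 / 12.4) = 940.230.
√((H+B)/B) = √((12.4+133)/133) = 1.0456.
Q* ≈ 983.084.

Q* ≈ 983.1 pallets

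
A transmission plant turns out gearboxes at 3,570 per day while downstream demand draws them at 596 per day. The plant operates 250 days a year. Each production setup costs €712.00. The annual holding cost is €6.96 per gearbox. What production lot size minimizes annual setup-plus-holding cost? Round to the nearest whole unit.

Annual demand D = 596 × 250 = 149,000.
Production build-up factor (1 − d/p) = 1 − 596/3,570 = 0.8331.
Q* = √(2DS / (H(1 − d/p))) = √(2 × 149,000 × 712 / (6.96 × 0.8331)).
= √(212,176,000 / 5.7981) ≈ 6049.328.

Q* ≈ 6,049 gearboxes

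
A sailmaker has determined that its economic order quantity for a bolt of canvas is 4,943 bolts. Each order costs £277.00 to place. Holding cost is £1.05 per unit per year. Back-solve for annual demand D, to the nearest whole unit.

The basic EOQ model gives Q* = √(2DS/H); rearrange for the unknown.
From Q* = √(2DS/H): D = Q*²H / (2S) = 4,943² × 1.05 / (2 × 277) = 46308.504.

D ≈ 46,309 bolts per year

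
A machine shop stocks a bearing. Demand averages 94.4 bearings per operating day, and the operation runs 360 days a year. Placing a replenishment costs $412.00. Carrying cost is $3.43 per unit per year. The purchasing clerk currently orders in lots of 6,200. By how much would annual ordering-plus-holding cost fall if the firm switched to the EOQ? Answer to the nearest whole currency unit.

Annual demand D = 94.4 × 360 = 33,984.
EOQ = √(2DS/H) = √(2 × 33,984 × 412 / 3.43) ≈ 2857.29.
Cost at Q* = (D/Q*)S + (Q*/2)H = √(2DSH) ≈ $9,800.49.
Cost at Q = 6,200: (33,984/6,200)×412 + (6,200/2)×3.43 = $2,258.29 + $10,633.00 = $12,891.29.
Excess = $12,891.29 − $9,800.49 = $3,090.80.

Extra cost ≈ $3,091 per year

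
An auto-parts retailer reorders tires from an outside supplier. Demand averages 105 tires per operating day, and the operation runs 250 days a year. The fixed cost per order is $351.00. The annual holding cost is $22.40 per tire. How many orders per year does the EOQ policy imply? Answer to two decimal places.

Annual demand D = 105 × 250 = 26,250.
The optimal lot size = √(2DS/H) = √(2 × 26,250 × 351 / 22.4) ≈ 907.00.
Orders per year = D / Q* = 26,250 / 907.00 ≈ 28.941.

N ≈ 28.94 orders per year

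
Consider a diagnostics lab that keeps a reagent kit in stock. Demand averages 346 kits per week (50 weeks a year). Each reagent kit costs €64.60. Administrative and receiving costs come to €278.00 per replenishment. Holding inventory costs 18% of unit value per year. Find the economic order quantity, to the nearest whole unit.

Annual demand D = 346 × 50 = 17,300.
Holding cost H = 0.18 × €64.60 = €11.6280 per unit per year.
EOQ = √(2DS / H) = √(2 × 17,300 × 278 / 11.628).
= √(9,618,800 / 11.628) = √827,210.1823 ≈ 909.511.

Q* ≈ 910 kits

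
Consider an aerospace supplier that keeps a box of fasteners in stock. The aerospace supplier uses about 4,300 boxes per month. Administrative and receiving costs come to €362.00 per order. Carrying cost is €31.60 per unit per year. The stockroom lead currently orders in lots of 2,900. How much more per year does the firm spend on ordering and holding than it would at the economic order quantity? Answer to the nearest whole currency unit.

Annual demand D = 4,300 × 12 = 51,600.
EOQ = √(2DS/H) = √(2 × 51,600 × 362 / 31.6) ≈ 1087.30.
Cost at Q* = (D/Q*)S + (Q*/2)H = √(2DSH) ≈ €34,358.78.
Cost at Q = 2,900: (51,600/2,900)×362 + (2,900/2)×31.6 = €6,441.10 + €45,820.00 = €52,261.10.
Excess = €52,261.10 − €34,358.78 = €17,902.33.

Extra cost ≈ €17,902 per year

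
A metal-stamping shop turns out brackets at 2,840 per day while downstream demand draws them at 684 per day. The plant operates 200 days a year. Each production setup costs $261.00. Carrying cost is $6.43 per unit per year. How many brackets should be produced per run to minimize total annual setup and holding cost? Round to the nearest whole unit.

Q* ≈ 3,825 brackets

Annual demand D = 684 × 200 = 136,800.
Production build-up factor (1 − d/p) = 1 − 684/2,840 = 0.7592.
Q* = √(2DS / (H(1 − d/p))) = √(2 × 136,800 × 261 / (6.43 × 0.7592)).
= √(71,409,600 / 4.8814) ≈ 3824.790.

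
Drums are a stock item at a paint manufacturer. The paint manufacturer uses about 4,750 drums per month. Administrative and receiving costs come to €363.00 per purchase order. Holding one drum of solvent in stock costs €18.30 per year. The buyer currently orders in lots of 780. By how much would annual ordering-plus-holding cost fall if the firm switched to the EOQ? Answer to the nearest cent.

Annual demand D = 4,750 × 12 = 57,000.
EOQ = √(2DS/H) = √(2 × 57,000 × 363 / 18.3) ≈ 1503.77.
Cost at Q* = (D/Q*)S + (Q*/2)H = √(2DSH) ≈ €27,518.91.
Cost at Q = 780: (57,000/780)×363 + (780/2)×18.3 = €26,526.92 + €7,137.00 = €33,663.92.
Excess = €33,663.92 − €27,518.91 = €6,145.01.

Extra cost ≈ €6,145.01 per year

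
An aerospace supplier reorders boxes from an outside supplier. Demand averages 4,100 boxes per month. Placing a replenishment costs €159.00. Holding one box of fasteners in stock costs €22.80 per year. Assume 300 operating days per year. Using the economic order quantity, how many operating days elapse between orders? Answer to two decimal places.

Annual demand D = 4,100 × 12 = 49,200.
EOQ = √(2DS/H) = √(2 × 49,200 × 159 / 22.8) ≈ 828.38.
Cycle time = Q*/D × 300 = 828.38 / 49,200 × 300 ≈ 5.051 days.

T ≈ 5.05 days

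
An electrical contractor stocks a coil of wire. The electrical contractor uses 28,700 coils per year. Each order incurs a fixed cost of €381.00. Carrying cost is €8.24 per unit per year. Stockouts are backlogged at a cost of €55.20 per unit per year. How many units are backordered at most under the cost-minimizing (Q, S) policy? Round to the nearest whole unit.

With planned backorders, Q* = √(2DS/H) · √((H+B)/B).
√(2DS/H) = √(2 × 28,700 × 381 / 8.24) = 1629.127.
√((H+B)/B) = √((8.24+55.2)/55.2) = 1.0720.
Q* ≈ 1746.493.
S* = Q* · H/(H+B) = 1746.493 × 8.24/63.44 ≈ 226.846.

S* ≈ 227 coils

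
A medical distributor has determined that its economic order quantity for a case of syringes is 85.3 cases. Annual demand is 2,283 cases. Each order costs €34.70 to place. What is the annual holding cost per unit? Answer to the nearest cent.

H ≈ €21.78

The basic EOQ model gives Q* = √(2DS/H); rearrange for the unknown.
From Q* = √(2DS/H): H = 2DS / Q*² = 2 × 2,283 × 34.7 / 85.3² = 21.7755.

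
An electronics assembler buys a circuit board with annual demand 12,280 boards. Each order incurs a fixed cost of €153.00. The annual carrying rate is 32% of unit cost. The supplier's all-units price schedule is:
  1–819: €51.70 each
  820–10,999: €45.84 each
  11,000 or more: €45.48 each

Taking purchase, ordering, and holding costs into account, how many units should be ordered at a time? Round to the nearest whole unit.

Holding cost per unit per year at price C is H = 0.32·C.
Evaluate total cost at each tier's feasible EOQ or, if the EOQ is below the tier, at the tier's minimum quantity.
EOQ at €51.70 = 476.6 (feasible in tier 1): TC = 12,280×€51.70 + (12,280/476.6)×153 + (476.6/2)×0.32×€51.70 = €642,760.61.
EOQ at €45.84 = 506.1 < 820, so use break Q=820: TC = 12,280×€45.84 + (12,280/820.0)×153 + (820.0/2)×0.32×€45.84 = €571,220.68.
EOQ at €45.48 = 508.1 < 11000, so use break Q=11000: TC = 12,280×€45.48 + (12,280/11000.0)×153 + (11000.0/2)×0.32×€45.48 = €638,710.00.
Lowest total cost is €571,220.68 at Q = 820.0.

Q* ≈ 820 boards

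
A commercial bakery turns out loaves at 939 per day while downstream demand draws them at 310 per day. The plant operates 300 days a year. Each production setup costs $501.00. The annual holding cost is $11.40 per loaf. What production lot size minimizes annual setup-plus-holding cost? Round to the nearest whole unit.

Q* ≈ 3,493 loaves

Annual demand D = 310 × 300 = 93,000.
Production build-up factor (1 − d/p) = 1 − 310/939 = 0.6699.
Q* = √(2DS / (H(1 − d/p))) = √(2 × 93,000 × 501 / (11.4 × 0.6699)).
= √(93,186,000 / 7.6364) ≈ 3493.256.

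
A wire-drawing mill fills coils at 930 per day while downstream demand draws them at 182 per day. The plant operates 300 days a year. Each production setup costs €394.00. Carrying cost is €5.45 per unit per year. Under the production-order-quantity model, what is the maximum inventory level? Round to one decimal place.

Annual demand D = 182 × 300 = 54,600.
Production build-up factor (1 − d/p) = 1 − 182/930 = 0.8043.
Q* = √(2DS / (H(1 − d/p))) = √(2 × 54,600 × 394 / (5.45 × 0.8043)).
= √(43,024,800 / 4.3834) ≈ 3132.938.
Maximum inventory = Q*(1 − d/p) = 3132.938 × 0.8043 ≈ 2519.826.

I_max ≈ 2,519.8 coils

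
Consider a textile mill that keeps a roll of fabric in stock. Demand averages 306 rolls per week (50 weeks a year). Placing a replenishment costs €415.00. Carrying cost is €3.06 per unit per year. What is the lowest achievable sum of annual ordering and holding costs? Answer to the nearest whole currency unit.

Annual demand D = 306 × 50 = 15,300.
The optimal lot size = √(2DS/H) = √(2 × 15,300 × 415 / 3.06) ≈ 2037.15.
At the optimum the two cost components are equal, so total cost = 2·(Q*/2)H = Q*·H.
Minimum total = √(2DSH) = √(2 × 15,300 × 415 × 3.06) ≈ 6233.694.

TC* ≈ €6,234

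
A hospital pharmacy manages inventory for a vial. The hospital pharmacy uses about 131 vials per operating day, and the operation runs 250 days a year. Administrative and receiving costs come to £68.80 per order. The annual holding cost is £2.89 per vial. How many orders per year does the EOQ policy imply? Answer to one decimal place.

N ≈ 26.2 orders per year

Annual demand D = 131 × 250 = 32,750.
EOQ = √(2DS/H) = √(2 × 32,750 × 68.8 / 2.89) ≈ 1248.72.
Orders per year = D / Q* = 32,750 / 1248.72 ≈ 26.227.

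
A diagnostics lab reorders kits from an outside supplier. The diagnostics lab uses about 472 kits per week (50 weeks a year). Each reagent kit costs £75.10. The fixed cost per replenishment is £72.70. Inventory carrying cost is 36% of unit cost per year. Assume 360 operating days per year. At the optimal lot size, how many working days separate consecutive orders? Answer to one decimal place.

T ≈ 5.4 days

Annual demand D = 472 × 50 = 23,600.
Holding cost H = 0.36 × £75.10 = £27.0360 per unit per year.
Q* = √(2DS/H) = √(2 × 23,600 × 72.7 / 27.036) ≈ 356.26.
Cycle time = Q*/D × 360 = 356.26 / 23,600 × 360 ≈ 5.434 days.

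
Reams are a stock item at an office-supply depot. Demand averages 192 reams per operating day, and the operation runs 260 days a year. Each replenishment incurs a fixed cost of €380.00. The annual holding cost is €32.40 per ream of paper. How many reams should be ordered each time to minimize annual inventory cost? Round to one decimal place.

Q* ≈ 1,082.1 reams

Annual demand D = 192 × 260 = 49,920.
EOQ = √(2DS / H) = √(2 × 49,920 × 380 / 32.4).
= √(37,939,200 / 32.4) = √1,170,962.963 ≈ 1082.110.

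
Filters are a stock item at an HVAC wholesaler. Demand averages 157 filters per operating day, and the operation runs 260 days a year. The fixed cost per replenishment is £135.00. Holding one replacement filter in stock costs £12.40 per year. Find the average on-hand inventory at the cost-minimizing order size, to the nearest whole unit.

Average inventory ≈ 471 filters

Annual demand D = 157 × 260 = 40,820.
Q* = √(2DS/H) = √(2 × 40,820 × 135 / 12.4) ≈ 942.77.
Average inventory = Q*/2 ≈ 942.77 / 2 = 471.387.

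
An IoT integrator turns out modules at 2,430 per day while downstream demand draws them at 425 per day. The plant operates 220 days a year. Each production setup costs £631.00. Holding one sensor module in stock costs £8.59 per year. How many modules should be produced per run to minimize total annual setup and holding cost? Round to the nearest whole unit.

Annual demand D = 425 × 220 = 93,500.
Production build-up factor (1 − d/p) = 1 − 425/2,430 = 0.8251.
Q* = √(2DS / (H(1 − d/p))) = √(2 × 93,500 × 631 / (8.59 × 0.8251)).
= √(117,997,000 / 7.0876) ≈ 4080.232.

Q* ≈ 4,080 modules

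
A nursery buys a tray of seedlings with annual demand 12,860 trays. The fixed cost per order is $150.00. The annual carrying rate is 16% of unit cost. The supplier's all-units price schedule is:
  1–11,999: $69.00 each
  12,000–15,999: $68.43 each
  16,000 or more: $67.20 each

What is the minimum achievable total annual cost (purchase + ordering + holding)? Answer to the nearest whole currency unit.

Holding cost per unit per year at price C is H = 0.16·C.
Candidates are each tier's EOQ (if it falls in that tier) and each price-break quantity.
EOQ at $69.00 = 591.1 (feasible in tier 1): TC = 12,860×$69.00 + (12,860/591.1)×150 + (591.1/2)×0.16×$69.00 = $893,866.28.
EOQ at $68.43 = 593.6 < 12000, so use break Q=12000: TC = 12,860×$68.43 + (12,860/12000.0)×150 + (12000.0/2)×0.16×$68.43 = $945,863.35.
EOQ at $67.20 = 599.0 < 16000, so use break Q=16000: TC = 12,860×$67.20 + (12,860/16000.0)×150 + (16000.0/2)×0.16×$67.20 = $950,328.56.
Lowest total cost among the candidates is at Q = 591.1.

TC* ≈ $893,866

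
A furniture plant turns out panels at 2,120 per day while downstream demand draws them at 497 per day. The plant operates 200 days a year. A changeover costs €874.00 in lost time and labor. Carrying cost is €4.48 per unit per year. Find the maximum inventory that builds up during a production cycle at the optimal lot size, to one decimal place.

I_max ≈ 5,449.0 panels

Annual demand D = 497 × 200 = 99,400.
Production build-up factor (1 − d/p) = 1 − 497/2,120 = 0.7656.
Q* = √(2DS / (H(1 − d/p))) = √(2 × 99,400 × 874 / (4.48 × 0.7656)).
= √(173,751,200 / 3.4297) ≈ 7117.600.
Maximum inventory = Q*(1 − d/p) = 7117.600 × 0.7656 ≈ 5448.993.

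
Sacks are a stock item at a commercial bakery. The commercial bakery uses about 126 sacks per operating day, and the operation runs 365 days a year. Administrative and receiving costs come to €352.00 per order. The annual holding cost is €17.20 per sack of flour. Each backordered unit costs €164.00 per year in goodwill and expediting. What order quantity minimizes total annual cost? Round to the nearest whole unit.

Q* ≈ 1,442 sacks

Annual demand D = 126 × 365 = 45,990.
With planned backorders, Q* = √(2DS/H) · √((H+B)/B).
√(2DS/H) = √(2 × 45,990 × 352 / 17.2) = 1371.999.
√((H+B)/B) = √((17.2+164)/164) = 1.0511.
Q* ≈ 1442.152.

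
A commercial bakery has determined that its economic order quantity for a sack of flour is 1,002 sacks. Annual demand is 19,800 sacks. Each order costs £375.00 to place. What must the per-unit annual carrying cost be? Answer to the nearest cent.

The basic EOQ model gives Q* = √(2DS/H); rearrange for the unknown.
From Q* = √(2DS/H): H = 2DS / Q*² = 2 × 19,800 × 375 / 1,002² = 14.7908.

H ≈ £14.79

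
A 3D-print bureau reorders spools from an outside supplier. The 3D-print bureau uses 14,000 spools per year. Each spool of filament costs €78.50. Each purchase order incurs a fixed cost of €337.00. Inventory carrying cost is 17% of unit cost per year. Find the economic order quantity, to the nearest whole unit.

Q* ≈ 841 spools

Holding cost H = 0.17 × €78.50 = €13.3450 per unit per year.
EOQ = √(2DS / H) = √(2 × 14,000 × 337 / 13.345).
= √(9,436,000 / 13.345) = √707,081.3039 ≈ 840.881.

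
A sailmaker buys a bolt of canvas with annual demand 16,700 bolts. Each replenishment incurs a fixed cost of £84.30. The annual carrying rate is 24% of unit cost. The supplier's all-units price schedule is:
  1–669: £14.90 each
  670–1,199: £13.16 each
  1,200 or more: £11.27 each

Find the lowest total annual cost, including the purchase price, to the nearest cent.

Holding cost per unit per year at price C is H = 0.24·C.
Evaluate total cost at each tier's feasible EOQ or, if the EOQ is below the tier, at the tier's minimum quantity.
Tier 1 (£14.90): EOQ = 887.3 exceeds tier's upper bound 669, so this tier is dominated.
EOQ at £13.16 = 944.2 (feasible in tier 2): TC = 16,700×£13.16 + (16,700/944.2)×84.3 + (944.2/2)×0.24×£13.16 = £222,754.09.
EOQ at £11.27 = 1020.3 < 1200, so use break Q=1200: TC = 16,700×£11.27 + (16,700/1200.0)×84.3 + (1200.0/2)×0.24×£11.27 = £191,005.05.
Lowest total cost among the candidates is at Q = 1200.0.

TC* ≈ £191,005.05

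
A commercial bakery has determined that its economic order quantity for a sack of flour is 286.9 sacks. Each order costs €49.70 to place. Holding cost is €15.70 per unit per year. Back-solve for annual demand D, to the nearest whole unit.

The basic EOQ model gives Q* = √(2DS/H); rearrange for the unknown.
From Q* = √(2DS/H): D = Q*²H / (2S) = 286.9² × 15.7 / (2 × 49.7) = 13000.928.

D ≈ 13,001 sacks per year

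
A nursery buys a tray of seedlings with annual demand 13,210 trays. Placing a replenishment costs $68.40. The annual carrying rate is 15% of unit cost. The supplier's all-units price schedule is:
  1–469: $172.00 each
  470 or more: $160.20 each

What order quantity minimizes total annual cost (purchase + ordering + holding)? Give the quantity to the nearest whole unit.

Holding cost per unit per year at price C is H = 0.15·C.
Candidates are each tier's EOQ (if it falls in that tier) and each price-break quantity.
EOQ at $172.00 = 264.7 (feasible in tier 1): TC = 13,210×$172.00 + (13,210/264.7)×68.4 + (264.7/2)×0.15×$172.00 = $2,278,948.17.
EOQ at $160.20 = 274.2 < 470, so use break Q=470: TC = 13,210×$160.20 + (13,210/470.0)×68.4 + (470.0/2)×0.15×$160.20 = $2,123,811.53.
Lowest total cost is $2,123,811.53 at Q = 470.0.

Q* ≈ 470 trays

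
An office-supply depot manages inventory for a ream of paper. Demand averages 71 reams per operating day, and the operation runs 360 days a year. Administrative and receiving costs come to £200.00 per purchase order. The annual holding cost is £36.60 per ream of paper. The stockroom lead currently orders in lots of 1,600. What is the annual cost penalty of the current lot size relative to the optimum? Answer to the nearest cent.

Extra cost ≈ £13,130.79 per year

Annual demand D = 71 × 360 = 25,560.
EOQ = √(2DS/H) = √(2 × 25,560 × 200 / 36.6) ≈ 528.53.
Cost at Q* = (D/Q*)S + (Q*/2)H = √(2DSH) ≈ £19,344.21.
Cost at Q = 1,600: (25,560/1,600)×200 + (1,600/2)×36.6 = £3,195.00 + £29,280.00 = £32,475.00.
Excess = £32,475.00 − £19,344.21 = £13,130.79.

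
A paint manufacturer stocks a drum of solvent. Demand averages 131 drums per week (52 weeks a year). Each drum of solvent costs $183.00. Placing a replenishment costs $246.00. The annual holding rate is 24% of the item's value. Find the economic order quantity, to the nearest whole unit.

Annual demand D = 131 × 52 = 6,812.
Holding cost H = 0.24 × $183.00 = $43.9200 per unit per year.
EOQ = √(2DS / H) = √(2 × 6,812 × 246 / 43.92).
= √(3,351,504 / 43.92) = √76,309.2896 ≈ 276.241.

Q* ≈ 276 drums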